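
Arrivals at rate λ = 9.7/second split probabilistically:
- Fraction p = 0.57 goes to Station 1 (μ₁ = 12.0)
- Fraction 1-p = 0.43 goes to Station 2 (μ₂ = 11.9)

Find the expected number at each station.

Effective rates: λ₁ = 9.7×0.57 = 5.529, λ₂ = 9.7×0.43 = 4.171
Station 1: ρ₁ = 5.529/12.0 = 0.46075, L₁ = ρ₁/(1-ρ₁) = 0.46075/(1-0.46075) = 0.8544
Station 2: ρ₂ = 4.171/11.9 = 0.350504, L₂ = ρ₂/(1-ρ₂) = 0.350504/(1-0.350504) = 0.5397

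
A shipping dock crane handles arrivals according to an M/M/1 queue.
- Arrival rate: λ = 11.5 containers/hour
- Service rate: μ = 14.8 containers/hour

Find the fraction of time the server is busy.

Server utilization: ρ = λ/μ
ρ = 11.5/14.8 = 0.7770
The server is busy 77.70% of the time.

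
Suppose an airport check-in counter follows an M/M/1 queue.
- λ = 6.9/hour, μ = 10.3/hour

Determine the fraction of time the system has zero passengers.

ρ = λ/μ = 6.9/10.3 = 0.6699
P(0) = 1 - ρ = 1 - 0.6699 = 0.3301
The server is idle 33.01% of the time.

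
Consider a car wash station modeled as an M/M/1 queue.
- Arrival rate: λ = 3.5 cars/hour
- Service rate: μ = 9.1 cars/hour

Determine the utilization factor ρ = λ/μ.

Server utilization: ρ = λ/μ
ρ = 3.5/9.1 = 0.3846
The server is busy 38.46% of the time.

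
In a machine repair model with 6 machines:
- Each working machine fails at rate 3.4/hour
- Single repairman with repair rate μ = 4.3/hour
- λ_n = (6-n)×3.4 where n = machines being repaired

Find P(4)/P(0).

P(4)/P(0) = ∏_{i=0}^{4-1} λ_i/μ_{i+1}
= (6-0)×3.4/4.3 × (6-1)×3.4/4.3 × (6-2)×3.4/4.3 × (6-3)×3.4/4.3
= 140.7163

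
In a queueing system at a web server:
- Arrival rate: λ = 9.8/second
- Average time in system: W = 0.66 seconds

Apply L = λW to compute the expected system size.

Little's Law: L = λW
L = 9.8 × 0.66 = 6.4680 requests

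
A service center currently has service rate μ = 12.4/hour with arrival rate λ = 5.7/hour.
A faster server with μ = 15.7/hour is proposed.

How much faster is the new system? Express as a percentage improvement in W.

System 1: ρ₁ = 5.7/12.4 = 0.4597, W₁ = 1/(12.4-5.7) = 0.14925
System 2: ρ₂ = 5.7/15.7 = 0.3631, W₂ = 1/(15.7-5.7) = 0.10000
Improvement: (W₁-W₂)/W₁ = (0.14925-0.10000)/0.14925 = 33.00%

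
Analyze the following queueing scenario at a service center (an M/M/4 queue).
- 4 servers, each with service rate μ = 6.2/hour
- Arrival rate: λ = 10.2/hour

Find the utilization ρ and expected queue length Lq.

Traffic intensity: ρ = λ/(cμ) = 10.2/(4×6.2) = 0.4113
Since ρ = 0.4113 < 1, system is stable.
Offered load a = λ/μ = cρ = 10.2/6.2 = 1.6452
P₀ = [ Σₙ₌₀^3 aⁿ/n! + a^4/(4!(1-ρ)) ]⁻¹
Σ = a^0/0! + a^1/1! + a^2/2! + a^3/3! = 1.0000 + 1.6452 + 1.3533 + 0.7421 = 4.7406
a^4/(4!(1-ρ)) = 7.3254/(24 × 0.5887) = 0.5185
P₀ = 1/(4.7406 + 0.5185) = 0.1901
Lq = P₀·a^4·ρ / (4!(1-ρ)²) = 0.190149 × 7.32544 × 0.411290 / (24 × 0.346579) = 0.06888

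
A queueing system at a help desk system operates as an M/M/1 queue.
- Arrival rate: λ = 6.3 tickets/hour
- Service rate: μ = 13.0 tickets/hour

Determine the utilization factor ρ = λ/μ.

Server utilization: ρ = λ/μ
ρ = 6.3/13.0 = 0.4846
The server is busy 48.46% of the time.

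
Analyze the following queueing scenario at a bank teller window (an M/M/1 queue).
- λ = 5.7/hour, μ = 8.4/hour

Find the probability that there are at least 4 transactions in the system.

ρ = λ/μ = 5.7/8.4 = 0.67857
P(N ≥ n) = ρⁿ
P(N ≥ 4) = 0.67857^4
P(N ≥ 4) = 0.2120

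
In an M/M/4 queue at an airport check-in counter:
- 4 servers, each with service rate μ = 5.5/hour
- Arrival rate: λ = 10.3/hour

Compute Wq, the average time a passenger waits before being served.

Traffic intensity: ρ = λ/(cμ) = 10.3/(4×5.5) = 0.4682
Since ρ = 0.4682 < 1, system is stable.
Offered load a = λ/μ = cρ = 10.3/5.5 = 1.8727
P₀ = [ Σₙ₌₀^3 aⁿ/n! + a^4/(4!(1-ρ)) ]⁻¹
Σ = a^0/0! + a^1/1! + a^2/2! + a^3/3! = 1.0000 + 1.8727 + 1.7536 + 1.0946 = 5.7209
a^4/(4!(1-ρ)) = 12.2998/(24 × 0.5318) = 0.9637
P₀ = 1/(5.7209 + 0.9637) = 0.1496
Lq = P₀·a^4·ρ / (4!(1-ρ)²) = 0.1496 × 12.2998 × 0.4682 / (24 × 0.2828) = 0.1269
Wq = Lq/λ = 0.1269/10.3 = 0.01232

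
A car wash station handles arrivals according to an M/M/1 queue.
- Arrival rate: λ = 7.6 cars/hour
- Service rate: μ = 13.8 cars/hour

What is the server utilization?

Server utilization: ρ = λ/μ
ρ = 7.6/13.8 = 0.5507
The server is busy 55.07% of the time.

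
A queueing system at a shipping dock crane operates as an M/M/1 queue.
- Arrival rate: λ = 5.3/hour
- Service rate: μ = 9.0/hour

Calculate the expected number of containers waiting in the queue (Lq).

ρ = λ/μ = 5.3/9.0 = 0.5889
For M/M/1: Lq = λ²/(μ(μ-λ))
Lq = 28.09/(9.0 × 3.70)
Lq = 0.8435 containers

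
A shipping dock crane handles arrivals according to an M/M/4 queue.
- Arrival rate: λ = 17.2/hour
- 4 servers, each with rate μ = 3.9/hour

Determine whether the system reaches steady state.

Stability requires ρ = λ/(cμ) < 1
ρ = 17.2/(4 × 3.9) = 17.2/15.60 = 1.1026
Since 1.1026 ≥ 1, the system is UNSTABLE.
Need c > λ/μ = 17.2/3.9 = 4.41.
Minimum servers needed: c = 5.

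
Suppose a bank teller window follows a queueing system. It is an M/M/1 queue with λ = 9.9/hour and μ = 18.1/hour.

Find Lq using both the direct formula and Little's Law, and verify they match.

Method 1 (direct): Lq = λ²/(μ(μ-λ)) = 98.01/(18.1 × 8.20) = 0.6604

Method 2 (Little's Law):
W = 1/(μ-λ) = 1/8.20 = 0.1219512
Wq = W - 1/μ = 0.1219512 - 0.05524862 = 0.066703
Lq = λWq = 9.9 × 0.066703 = 0.6604 ✔ (matches Method 1)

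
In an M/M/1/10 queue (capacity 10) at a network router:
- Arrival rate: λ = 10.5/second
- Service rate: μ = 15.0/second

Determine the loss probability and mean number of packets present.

ρ = λ/μ = 10.5/15.0 = 0.7000
P₀ = (1-ρ)/(1-ρ^(K+1)) = (1-0.7000)/(1-0.7000^11) = 0.3000/0.9802 = 0.3061
P_K = P₀×ρ^K = 0.30605 × 0.7000^10 = 0.30605 × 0.028248 = 0.008645
Blocking probability P_10 = 0.008645 (0.86%)
L = ρ[1 - (K+1)ρ^K + Kρ^(K+1)] / [(1-ρ)(1-ρ^(K+1))]
L = 0.7000 × (1 - 11×0.028248 + 10×0.019773) / ((1 - 0.7000) × (1 - 0.019773)) = 2.1114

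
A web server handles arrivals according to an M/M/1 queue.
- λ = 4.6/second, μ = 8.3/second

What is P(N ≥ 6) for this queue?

ρ = λ/μ = 4.6/8.3 = 0.55422
P(N ≥ n) = ρⁿ
P(N ≥ 6) = 0.55422^6
P(N ≥ 6) = 0.02898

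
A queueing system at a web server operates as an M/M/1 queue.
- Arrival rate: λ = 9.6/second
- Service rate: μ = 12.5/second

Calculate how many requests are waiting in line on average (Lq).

ρ = λ/μ = 9.6/12.5 = 0.7680
For M/M/1: Lq = λ²/(μ(μ-λ))
Lq = 92.16/(12.5 × 2.90)
Lq = 2.5423 requests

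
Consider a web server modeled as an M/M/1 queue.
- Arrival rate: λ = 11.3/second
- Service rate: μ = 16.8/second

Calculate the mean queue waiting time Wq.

First, compute utilization: ρ = λ/μ = 11.3/16.8 = 0.6726
For M/M/1: Wq = λ/(μ(μ-λ))
Wq = 11.3/(16.8 × (16.8-11.3))
Wq = 11.3/(16.8 × 5.50)
Wq = 0.1223 seconds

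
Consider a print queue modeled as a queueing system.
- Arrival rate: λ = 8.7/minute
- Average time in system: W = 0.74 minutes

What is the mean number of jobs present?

Little's Law: L = λW
L = 8.7 × 0.74 = 6.4380 jobs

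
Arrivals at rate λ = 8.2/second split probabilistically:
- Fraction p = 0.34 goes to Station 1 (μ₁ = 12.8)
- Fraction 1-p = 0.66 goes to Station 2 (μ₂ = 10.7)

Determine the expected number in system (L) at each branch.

Effective rates: λ₁ = 8.2×0.34 = 2.788, λ₂ = 8.2×0.66 = 5.412
Station 1: ρ₁ = 2.788/12.8 = 0.21781, L₁ = ρ₁/(1-ρ₁) = 0.21781/(1-0.21781) = 0.2785
Station 2: ρ₂ = 5.412/10.7 = 0.50579, L₂ = ρ₂/(1-ρ₂) = 0.50579/(1-0.50579) = 1.0234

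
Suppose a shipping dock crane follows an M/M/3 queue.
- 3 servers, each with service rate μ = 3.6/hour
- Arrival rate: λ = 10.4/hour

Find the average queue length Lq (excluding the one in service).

Traffic intensity: ρ = λ/(cμ) = 10.4/(3×3.6) = 0.9630
Since ρ = 0.9630 < 1, system is stable.
Offered load a = λ/μ = cρ = 10.4/3.6 = 2.8889
P₀ = [ Σₙ₌₀^2 aⁿ/n! + a^3/(3!(1-ρ)) ]⁻¹
Σ = a^0/0! + a^1/1! + a^2/2! = 1.0000 + 2.8889 + 4.1728 = 8.0617
a^3/(3!(1-ρ)) = 24.1097/(6 × 0.037037) = 108.4938
P₀ = 1/(8.0617 + 108.4938) = 0.008580
Lq = P₀·a^3·ρ / (3!(1-ρ)²) = 0.00857960 × 24.1097 × 0.962963 / (6 × 0.00137174) = 24.2017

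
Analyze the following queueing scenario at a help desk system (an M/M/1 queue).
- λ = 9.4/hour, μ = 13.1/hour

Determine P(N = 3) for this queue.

ρ = λ/μ = 9.4/13.1 = 0.7176
P(n) = (1-ρ)ρⁿ
P(3) = (1-0.7176) × 0.7176^3
P(3) = 0.28240 × 0.36953
P(3) = 0.1044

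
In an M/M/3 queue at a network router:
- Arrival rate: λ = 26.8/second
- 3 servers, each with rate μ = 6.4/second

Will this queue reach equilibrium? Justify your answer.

Stability requires ρ = λ/(cμ) < 1
ρ = 26.8/(3 × 6.4) = 26.8/19.20 = 1.3958
Since 1.3958 ≥ 1, the system is UNSTABLE.
Need c > λ/μ = 26.8/6.4 = 4.19.
Minimum servers needed: c = 5.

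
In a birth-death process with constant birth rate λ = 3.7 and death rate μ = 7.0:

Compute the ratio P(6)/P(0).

For constant rates: P(n)/P(0) = (λ/μ)^n
P(6)/P(0) = (3.7/7.0)^6 = 0.52857^6 = 0.02181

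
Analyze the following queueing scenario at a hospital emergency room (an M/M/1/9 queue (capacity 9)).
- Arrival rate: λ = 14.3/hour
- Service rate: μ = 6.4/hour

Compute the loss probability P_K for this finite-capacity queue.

ρ = λ/μ = 14.3/6.4 = 2.2344
P₀ = (1-ρ)/(1-ρ^(K+1)) = (1-2.2344)/(1-2.2344^10) = -1.2344/-3100.7674 = 0.0003981
P_K = P₀×ρ^K = 0.0003981 × 2.2344^9 = 0.0003981 × 1388.1881 = 0.5526
Blocking probability = 55.26%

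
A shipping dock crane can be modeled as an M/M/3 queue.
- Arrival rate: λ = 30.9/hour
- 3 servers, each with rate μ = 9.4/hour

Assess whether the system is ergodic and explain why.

Stability requires ρ = λ/(cμ) < 1
ρ = 30.9/(3 × 9.4) = 30.9/28.20 = 1.0957
Since 1.0957 ≥ 1, the system is UNSTABLE.
Need c > λ/μ = 30.9/9.4 = 3.29.
Minimum servers needed: c = 4.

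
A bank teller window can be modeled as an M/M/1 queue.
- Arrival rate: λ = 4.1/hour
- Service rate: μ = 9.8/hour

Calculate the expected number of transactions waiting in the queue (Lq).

ρ = λ/μ = 4.1/9.8 = 0.4184
For M/M/1: Lq = λ²/(μ(μ-λ))
Lq = 16.81/(9.8 × 5.70)
Lq = 0.3009 transactions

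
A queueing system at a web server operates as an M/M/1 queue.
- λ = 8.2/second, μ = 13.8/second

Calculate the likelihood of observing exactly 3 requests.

ρ = λ/μ = 8.2/13.8 = 0.5942
P(n) = (1-ρ)ρⁿ
P(3) = (1-0.5942) × 0.5942^3
P(3) = 0.4058 × 0.2098
P(3) = 0.08514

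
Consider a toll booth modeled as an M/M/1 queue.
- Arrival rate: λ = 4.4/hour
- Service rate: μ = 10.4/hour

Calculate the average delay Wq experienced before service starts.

First, compute utilization: ρ = λ/μ = 4.4/10.4 = 0.4231
For M/M/1: Wq = λ/(μ(μ-λ))
Wq = 4.4/(10.4 × (10.4-4.4))
Wq = 4.4/(10.4 × 6.00)
Wq = 0.07051 hours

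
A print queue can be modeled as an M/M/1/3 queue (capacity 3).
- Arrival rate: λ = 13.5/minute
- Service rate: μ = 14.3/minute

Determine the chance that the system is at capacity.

ρ = λ/μ = 13.5/14.3 = 0.94406
P₀ = (1-ρ)/(1-ρ^(K+1)) = (1-0.94406)/(1-0.94406^4) = 0.055940/0.20567 = 0.2720
P_K = P₀×ρ^K = 0.27198 × 0.94406^3 = 0.27198 × 0.84139 = 0.2288
Blocking probability = 22.88%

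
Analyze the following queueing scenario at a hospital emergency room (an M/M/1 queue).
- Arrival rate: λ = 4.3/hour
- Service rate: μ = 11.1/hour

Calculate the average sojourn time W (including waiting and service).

First, compute utilization: ρ = λ/μ = 4.3/11.1 = 0.3874
For M/M/1: W = 1/(μ-λ)
W = 1/(11.1-4.3) = 1/6.80
W = 0.1471 hours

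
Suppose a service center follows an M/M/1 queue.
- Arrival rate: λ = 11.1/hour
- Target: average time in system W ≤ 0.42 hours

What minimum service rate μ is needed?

For M/M/1: W = 1/(μ-λ)
Need W ≤ 0.42, so 1/(μ-λ) ≤ 0.42
μ - λ ≥ 1/0.42 = 2.3810
μ ≥ 11.1 + 2.3810 = 13.4810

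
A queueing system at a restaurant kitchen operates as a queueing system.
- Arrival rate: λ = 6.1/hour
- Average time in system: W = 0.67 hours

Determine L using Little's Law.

Little's Law: L = λW
L = 6.1 × 0.67 = 4.0870 orders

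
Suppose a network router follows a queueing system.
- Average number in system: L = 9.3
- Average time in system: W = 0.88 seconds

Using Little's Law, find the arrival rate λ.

Little's Law: L = λW, so λ = L/W
λ = 9.3/0.88 = 10.5682 packets/second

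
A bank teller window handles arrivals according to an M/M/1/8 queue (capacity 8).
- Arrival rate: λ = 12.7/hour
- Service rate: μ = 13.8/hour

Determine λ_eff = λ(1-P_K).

ρ = λ/μ = 12.7/13.8 = 0.9203
P₀ = (1-ρ)/(1-ρ^(K+1)) = (1-0.9203)/(1-0.9203^9) = 0.07970/0.5265 = 0.1514
P_K = P₀×ρ^K = 0.15139 × 0.9203^8 = 0.15139 × 0.51456 = 0.07790
λ_eff = λ(1-P_K) = 12.7 × (1 - 0.07790) = 12.7 × 0.9221 = 11.7107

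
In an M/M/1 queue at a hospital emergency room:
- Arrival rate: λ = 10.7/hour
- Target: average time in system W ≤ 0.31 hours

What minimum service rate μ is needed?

For M/M/1: W = 1/(μ-λ)
Need W ≤ 0.31, so 1/(μ-λ) ≤ 0.31
μ - λ ≥ 1/0.31 = 3.2258
μ ≥ 10.7 + 3.2258 = 13.9258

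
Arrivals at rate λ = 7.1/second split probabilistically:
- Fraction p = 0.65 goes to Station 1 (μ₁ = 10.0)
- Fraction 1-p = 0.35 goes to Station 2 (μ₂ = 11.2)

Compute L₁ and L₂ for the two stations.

Effective rates: λ₁ = 7.1×0.65 = 4.615, λ₂ = 7.1×0.35 = 2.485
Station 1: ρ₁ = 4.615/10.0 = 0.4615, L₁ = ρ₁/(1-ρ₁) = 0.4615/(1-0.4615) = 0.8570
Station 2: ρ₂ = 2.485/11.2 = 0.22188, L₂ = ρ₂/(1-ρ₂) = 0.22188/(1-0.22188) = 0.2851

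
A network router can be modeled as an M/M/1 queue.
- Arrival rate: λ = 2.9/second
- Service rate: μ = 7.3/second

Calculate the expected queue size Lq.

ρ = λ/μ = 2.9/7.3 = 0.3973
For M/M/1: Lq = λ²/(μ(μ-λ))
Lq = 8.41/(7.3 × 4.40)
Lq = 0.2618 packets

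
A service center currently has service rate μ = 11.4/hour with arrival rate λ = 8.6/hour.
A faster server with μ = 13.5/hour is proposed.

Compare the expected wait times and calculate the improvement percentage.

System 1: ρ₁ = 8.6/11.4 = 0.7544, W₁ = 1/(11.4-8.6) = 0.35714
System 2: ρ₂ = 8.6/13.5 = 0.6370, W₂ = 1/(13.5-8.6) = 0.20408
Improvement: (W₁-W₂)/W₁ = (0.35714-0.20408)/0.35714 = 42.86%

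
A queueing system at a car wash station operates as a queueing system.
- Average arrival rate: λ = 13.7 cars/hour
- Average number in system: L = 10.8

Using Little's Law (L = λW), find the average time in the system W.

Little's Law: L = λW, so W = L/λ
W = 10.8/13.7 = 0.7883 hours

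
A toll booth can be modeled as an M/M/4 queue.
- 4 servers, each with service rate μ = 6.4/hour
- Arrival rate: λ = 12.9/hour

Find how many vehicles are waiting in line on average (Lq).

Traffic intensity: ρ = λ/(cμ) = 12.9/(4×6.4) = 0.5039
Since ρ = 0.5039 < 1, system is stable.
Offered load a = λ/μ = cρ = 12.9/6.4 = 2.0156
P₀ = [ Σₙ₌₀^3 aⁿ/n! + a^4/(4!(1-ρ)) ]⁻¹
Σ = a^0/0! + a^1/1! + a^2/2! + a^3/3! = 1.0000 + 2.0156 + 2.0314 + 1.3648 = 6.4118
a^4/(4!(1-ρ)) = 16.5059/(24 × 0.4961) = 1.3863
P₀ = 1/(6.4118 + 1.3863) = 0.1282
Lq = P₀·a^4·ρ / (4!(1-ρ)²) = 0.12824 × 16.5059 × 0.50391 / (24 × 0.24611) = 0.1806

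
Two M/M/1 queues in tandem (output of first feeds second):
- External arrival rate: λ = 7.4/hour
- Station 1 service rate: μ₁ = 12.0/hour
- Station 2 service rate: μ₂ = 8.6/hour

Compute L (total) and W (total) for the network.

By Jackson's theorem, each station behaves as independent M/M/1.
Station 1: ρ₁ = 7.4/12.0 = 0.6167, L₁ = ρ₁/(1-ρ₁) = λ/(μ₁-λ) = 7.4/4.60 = 1.6087
Station 2: ρ₂ = 7.4/8.6 = 0.8605, L₂ = ρ₂/(1-ρ₂) = λ/(μ₂-λ) = 7.4/1.20 = 6.1667
Total: L = L₁ + L₂ = 1.6087 + 6.1667 = 7.7754
W = L/λ = 7.7754/7.4 = 1.0507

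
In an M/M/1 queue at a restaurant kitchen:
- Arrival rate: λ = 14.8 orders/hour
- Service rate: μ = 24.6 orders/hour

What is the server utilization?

Server utilization: ρ = λ/μ
ρ = 14.8/24.6 = 0.6016
The server is busy 60.16% of the time.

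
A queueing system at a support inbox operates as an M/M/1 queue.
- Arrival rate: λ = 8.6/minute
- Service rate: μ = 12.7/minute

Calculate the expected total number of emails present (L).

ρ = λ/μ = 8.6/12.7 = 0.6772
For M/M/1: L = λ/(μ-λ)
L = 8.6/(12.7-8.6) = 8.6/4.10
L = 2.0976 emails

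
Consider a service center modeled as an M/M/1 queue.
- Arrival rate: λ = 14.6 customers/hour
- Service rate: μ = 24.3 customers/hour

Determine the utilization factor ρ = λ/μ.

Server utilization: ρ = λ/μ
ρ = 14.6/24.3 = 0.6008
The server is busy 60.08% of the time.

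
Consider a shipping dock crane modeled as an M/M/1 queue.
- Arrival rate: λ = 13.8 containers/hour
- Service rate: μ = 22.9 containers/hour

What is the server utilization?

Server utilization: ρ = λ/μ
ρ = 13.8/22.9 = 0.6026
The server is busy 60.26% of the time.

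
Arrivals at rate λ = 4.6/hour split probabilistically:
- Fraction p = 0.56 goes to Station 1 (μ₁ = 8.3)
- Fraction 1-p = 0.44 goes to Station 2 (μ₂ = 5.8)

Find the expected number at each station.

Effective rates: λ₁ = 4.6×0.56 = 2.576, λ₂ = 4.6×0.44 = 2.024
Station 1: ρ₁ = 2.576/8.3 = 0.31036, L₁ = ρ₁/(1-ρ₁) = 0.31036/(1-0.31036) = 0.4500
Station 2: ρ₂ = 2.024/5.8 = 0.34897, L₂ = ρ₂/(1-ρ₂) = 0.34897/(1-0.34897) = 0.5360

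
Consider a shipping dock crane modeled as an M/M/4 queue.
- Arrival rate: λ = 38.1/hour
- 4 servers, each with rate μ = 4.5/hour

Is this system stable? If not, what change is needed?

Stability requires ρ = λ/(cμ) < 1
ρ = 38.1/(4 × 4.5) = 38.1/18.00 = 2.1167
Since 2.1167 ≥ 1, the system is UNSTABLE.
Need c > λ/μ = 38.1/4.5 = 8.47.
Minimum servers needed: c = 9.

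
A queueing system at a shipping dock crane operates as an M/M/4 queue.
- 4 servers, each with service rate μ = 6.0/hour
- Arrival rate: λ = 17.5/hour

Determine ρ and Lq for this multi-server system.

Traffic intensity: ρ = λ/(cμ) = 17.5/(4×6.0) = 0.7292
Since ρ = 0.7292 < 1, system is stable.
Offered load a = λ/μ = cρ = 17.5/6.0 = 2.9167
P₀ = [ Σₙ₌₀^3 aⁿ/n! + a^4/(4!(1-ρ)) ]⁻¹
Σ = a^0/0! + a^1/1! + a^2/2! + a^3/3! = 1.0000 + 2.9167 + 4.2535 + 4.1353 = 12.3055
a^4/(4!(1-ρ)) = 72.3681/(24 × 0.270833) = 11.1336
P₀ = 1/(12.3055 + 11.1336) = 0.04266
Lq = P₀·a^4·ρ / (4!(1-ρ)²) = 0.04266 × 72.3681 × 0.7292 / (24 × 0.07335) = 1.2788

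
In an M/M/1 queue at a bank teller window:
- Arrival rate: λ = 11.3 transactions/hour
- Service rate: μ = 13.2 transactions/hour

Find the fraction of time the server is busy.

Server utilization: ρ = λ/μ
ρ = 11.3/13.2 = 0.8561
The server is busy 85.61% of the time.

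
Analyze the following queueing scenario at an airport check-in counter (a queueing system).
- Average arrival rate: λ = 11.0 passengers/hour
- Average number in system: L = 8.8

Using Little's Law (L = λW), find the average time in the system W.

Little's Law: L = λW, so W = L/λ
W = 8.8/11.0 = 0.8000 hours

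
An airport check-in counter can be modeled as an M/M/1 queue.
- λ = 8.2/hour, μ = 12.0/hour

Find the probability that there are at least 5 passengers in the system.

ρ = λ/μ = 8.2/12.0 = 0.6833
P(N ≥ n) = ρⁿ
P(N ≥ 5) = 0.6833^5
P(N ≥ 5) = 0.1490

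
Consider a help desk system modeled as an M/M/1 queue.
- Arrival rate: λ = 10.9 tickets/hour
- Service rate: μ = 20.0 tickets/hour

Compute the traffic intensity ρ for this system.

Server utilization: ρ = λ/μ
ρ = 10.9/20.0 = 0.5450
The server is busy 54.50% of the time.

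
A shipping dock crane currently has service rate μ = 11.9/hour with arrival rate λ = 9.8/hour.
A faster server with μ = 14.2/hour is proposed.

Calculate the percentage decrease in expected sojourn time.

System 1: ρ₁ = 9.8/11.9 = 0.8235, W₁ = 1/(11.9-9.8) = 0.4762
System 2: ρ₂ = 9.8/14.2 = 0.6901, W₂ = 1/(14.2-9.8) = 0.2273
Improvement: (W₁-W₂)/W₁ = (0.4762-0.2273)/0.4762 = 52.27%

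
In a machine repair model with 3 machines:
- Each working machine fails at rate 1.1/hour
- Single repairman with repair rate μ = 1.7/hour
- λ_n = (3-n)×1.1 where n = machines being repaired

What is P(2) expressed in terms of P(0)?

P(2)/P(0) = ∏_{i=0}^{2-1} λ_i/μ_{i+1}
= (3-0)×1.1/1.7 × (3-1)×1.1/1.7
= 2.5121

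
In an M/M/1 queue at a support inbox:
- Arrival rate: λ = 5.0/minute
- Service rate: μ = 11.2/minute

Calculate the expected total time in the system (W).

First, compute utilization: ρ = λ/μ = 5.0/11.2 = 0.4464
For M/M/1: W = 1/(μ-λ)
W = 1/(11.2-5.0) = 1/6.20
W = 0.1613 minutes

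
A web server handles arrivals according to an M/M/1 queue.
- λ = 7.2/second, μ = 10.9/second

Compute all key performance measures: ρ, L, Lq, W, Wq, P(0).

Step 1: ρ = λ/μ = 7.2/10.9 = 0.6606
Step 2: L = λ/(μ-λ) = 7.2/3.70 = 1.9459
Step 3: Lq = λ²/(μ(μ-λ)) = 51.84/(10.9×3.70) = 1.2854
Step 4: W = 1/(μ-λ) = 1/3.70 = 0.27027
Step 5: Wq = λ/(μ(μ-λ)) = 7.2/(10.9×3.70) = 0.1785
Step 6: P(0) = 1-ρ = 0.3394
Verify: L = λW = 7.2×0.27027 = 1.9459 ✔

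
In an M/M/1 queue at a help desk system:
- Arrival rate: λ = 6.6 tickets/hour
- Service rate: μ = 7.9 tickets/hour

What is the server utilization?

Server utilization: ρ = λ/μ
ρ = 6.6/7.9 = 0.8354
The server is busy 83.54% of the time.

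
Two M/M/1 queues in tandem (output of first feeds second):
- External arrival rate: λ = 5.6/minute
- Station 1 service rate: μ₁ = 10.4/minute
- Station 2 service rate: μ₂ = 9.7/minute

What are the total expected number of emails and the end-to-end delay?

By Jackson's theorem, each station behaves as independent M/M/1.
Station 1: ρ₁ = 5.6/10.4 = 0.5385, L₁ = ρ₁/(1-ρ₁) = λ/(μ₁-λ) = 5.6/4.80 = 1.16667
Station 2: ρ₂ = 5.6/9.7 = 0.5773, L₂ = ρ₂/(1-ρ₂) = λ/(μ₂-λ) = 5.6/4.10 = 1.36585
Total: L = L₁ + L₂ = 1.16667 + 1.36585 = 2.5325
W = L/λ = 2.5325/5.6 = 0.4522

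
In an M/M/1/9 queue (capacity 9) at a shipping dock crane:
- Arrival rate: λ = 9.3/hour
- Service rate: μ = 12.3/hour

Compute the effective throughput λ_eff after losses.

ρ = λ/μ = 9.3/12.3 = 0.7561
P₀ = (1-ρ)/(1-ρ^(K+1)) = (1-0.7561)/(1-0.7561^10) = 0.2439/0.9389 = 0.2598
P_K = P₀×ρ^K = 0.2598 × 0.7561^9 = 0.2598 × 0.08076 = 0.02098
λ_eff = λ(1-P_K) = 9.3 × (1 - 0.02098) = 9.3 × 0.97902 = 9.1049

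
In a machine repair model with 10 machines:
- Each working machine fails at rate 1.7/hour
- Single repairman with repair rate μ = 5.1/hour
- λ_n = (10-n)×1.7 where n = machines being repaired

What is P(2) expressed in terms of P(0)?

P(2)/P(0) = ∏_{i=0}^{2-1} λ_i/μ_{i+1}
= (10-0)×1.7/5.1 × (10-1)×1.7/5.1
= 10.0000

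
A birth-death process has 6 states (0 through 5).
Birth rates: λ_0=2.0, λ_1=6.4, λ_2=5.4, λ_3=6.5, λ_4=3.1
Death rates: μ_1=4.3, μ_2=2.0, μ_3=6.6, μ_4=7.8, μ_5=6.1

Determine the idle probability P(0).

Ratios P(n)/P(0) = (λ₀···λₙ₋₁)/(μ₁···μₙ):
P(1)/P(0) = (2.0)/(4.3) = 0.4651
P(2)/P(0) = (2.0×6.4)/(4.3×2.0) = 1.4884
P(3)/P(0) = (2.0×6.4×5.4)/(4.3×2.0×6.6) = 1.2178
P(4)/P(0) = (2.0×6.4×5.4×6.5)/(4.3×2.0×6.6×7.8) = 1.0148
P(5)/P(0) = (2.0×6.4×5.4×6.5×3.1)/(4.3×2.0×6.6×7.8×6.1) = 0.5157

Normalization: ∑ P(n) = 1
P(0) × (1.0000 + 0.4651 + 1.4884 + 1.2178 + 1.0148 + 0.5157) = 1
P(0) × 5.7018 = 1
P(0) = 1/5.7018 = 0.1754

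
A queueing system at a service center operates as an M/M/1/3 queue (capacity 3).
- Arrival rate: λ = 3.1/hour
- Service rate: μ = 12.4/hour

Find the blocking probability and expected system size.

ρ = λ/μ = 3.1/12.4 = 0.2500
P₀ = (1-ρ)/(1-ρ^(K+1)) = (1-0.2500)/(1-0.2500^4) = 0.7500/0.9961 = 0.7529
P_K = P₀×ρ^K = 0.7529 × 0.2500^3 = 0.7529 × 0.01562 = 0.01176
Blocking probability P_3 = 0.01176 (1.18%)
L = ρ[1 - (K+1)ρ^K + Kρ^(K+1)] / [(1-ρ)(1-ρ^(K+1))]
L = 0.2500 × (1 - 4×0.015625 + 3×0.0039062) / ((1 - 0.2500) × (1 - 0.0039062)) = 0.3176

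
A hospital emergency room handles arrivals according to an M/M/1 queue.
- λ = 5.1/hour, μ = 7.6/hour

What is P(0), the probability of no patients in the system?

ρ = λ/μ = 5.1/7.6 = 0.6711
P(0) = 1 - ρ = 1 - 0.6711 = 0.3289
The server is idle 32.89% of the time.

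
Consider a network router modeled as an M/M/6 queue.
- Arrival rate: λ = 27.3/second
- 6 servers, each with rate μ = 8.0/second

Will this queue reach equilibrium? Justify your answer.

Stability requires ρ = λ/(cμ) < 1
ρ = 27.3/(6 × 8.0) = 27.3/48.00 = 0.5687
Since 0.5687 < 1, the system is STABLE.
The servers are busy 56.88% of the time.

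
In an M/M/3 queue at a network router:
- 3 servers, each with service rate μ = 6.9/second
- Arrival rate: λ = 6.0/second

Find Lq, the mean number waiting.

Traffic intensity: ρ = λ/(cμ) = 6.0/(3×6.9) = 0.2899
Since ρ = 0.2899 < 1, system is stable.
Offered load a = λ/μ = cρ = 6.0/6.9 = 0.8696
P₀ = [ Σₙ₌₀^2 aⁿ/n! + a^3/(3!(1-ρ)) ]⁻¹
Σ = a^0/0! + a^1/1! + a^2/2! = 1.0000 + 0.86957 + 0.37807 = 2.2476
a^3/(3!(1-ρ)) = 0.6575/(6 × 0.7101) = 0.1543
P₀ = 1/(2.2476 + 0.1543) = 0.4163
Lq = P₀·a^3·ρ / (3!(1-ρ)²) = 0.4163 × 0.6575 × 0.2899 / (6 × 0.5043) = 0.02622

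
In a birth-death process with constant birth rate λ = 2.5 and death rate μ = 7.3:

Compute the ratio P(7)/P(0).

For constant rates: P(n)/P(0) = (λ/μ)^n
P(7)/P(0) = (2.5/7.3)^7 = 0.34247^7 = 0.0005525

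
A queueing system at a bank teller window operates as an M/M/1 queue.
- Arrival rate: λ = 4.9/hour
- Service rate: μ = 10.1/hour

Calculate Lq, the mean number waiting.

ρ = λ/μ = 4.9/10.1 = 0.4851
For M/M/1: Lq = λ²/(μ(μ-λ))
Lq = 24.01/(10.1 × 5.20)
Lq = 0.4572 transactions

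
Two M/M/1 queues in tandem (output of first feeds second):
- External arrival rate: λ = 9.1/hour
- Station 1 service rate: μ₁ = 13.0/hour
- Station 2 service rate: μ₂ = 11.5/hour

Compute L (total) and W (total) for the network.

By Jackson's theorem, each station behaves as independent M/M/1.
Station 1: ρ₁ = 9.1/13.0 = 0.7000, L₁ = ρ₁/(1-ρ₁) = λ/(μ₁-λ) = 9.1/3.90 = 2.3333
Station 2: ρ₂ = 9.1/11.5 = 0.7913, L₂ = ρ₂/(1-ρ₂) = λ/(μ₂-λ) = 9.1/2.40 = 3.7917
Total: L = L₁ + L₂ = 2.3333 + 3.7917 = 6.1250
W = L/λ = 6.1250/9.1 = 0.6731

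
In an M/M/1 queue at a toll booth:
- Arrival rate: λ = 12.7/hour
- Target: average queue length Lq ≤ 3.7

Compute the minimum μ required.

For M/M/1: Lq = λ²/(μ(μ-λ))
Need Lq ≤ 3.7, i.e. μ(μ-λ) ≥ λ²/3.7
μ² - 12.7μ - 161.29/3.7 ≥ 0  →  μ² - 12.7μ - 43.5919 ≥ 0
Quadratic formula (positive root): μ = [λ + √(λ² + 4×43.5919)]/2
Discriminant: 161.29 + 4×43.5919 = 335.6576, √335.6576 = 18.3210
μ ≥ (12.7 + 18.3210)/2 = 15.5105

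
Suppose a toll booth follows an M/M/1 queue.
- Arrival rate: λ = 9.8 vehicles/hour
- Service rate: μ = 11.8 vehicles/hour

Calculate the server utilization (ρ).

Server utilization: ρ = λ/μ
ρ = 9.8/11.8 = 0.8305
The server is busy 83.05% of the time.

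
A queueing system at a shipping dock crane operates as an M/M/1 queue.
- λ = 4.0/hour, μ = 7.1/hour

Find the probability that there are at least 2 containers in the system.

ρ = λ/μ = 4.0/7.1 = 0.5634
P(N ≥ n) = ρⁿ
P(N ≥ 2) = 0.5634^2
P(N ≥ 2) = 0.3174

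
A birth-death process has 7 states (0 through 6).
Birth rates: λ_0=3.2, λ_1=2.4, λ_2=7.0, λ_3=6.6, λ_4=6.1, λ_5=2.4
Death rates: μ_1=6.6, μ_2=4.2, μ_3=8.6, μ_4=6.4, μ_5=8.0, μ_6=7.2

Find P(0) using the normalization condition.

Ratios P(n)/P(0) = (λ₀···λₙ₋₁)/(μ₁···μₙ):
P(1)/P(0) = (3.2)/(6.6) = 0.4848
P(2)/P(0) = (3.2×2.4)/(6.6×4.2) = 0.2771
P(3)/P(0) = (3.2×2.4×7.0)/(6.6×4.2×8.6) = 0.2255
P(4)/P(0) = (3.2×2.4×7.0×6.6)/(6.6×4.2×8.6×6.4) = 0.2326
P(5)/P(0) = (3.2×2.4×7.0×6.6×6.1)/(6.6×4.2×8.6×6.4×8.0) = 0.1773
P(6)/P(0) = (3.2×2.4×7.0×6.6×6.1×2.4)/(6.6×4.2×8.6×6.4×8.0×7.2) = 0.05911

Normalization: ∑ P(n) = 1
P(0) × (1.0000 + 0.4848 + 0.2771 + 0.2255 + 0.2326 + 0.1773 + 0.05911) = 1
P(0) × 2.4564 = 1
P(0) = 1/2.4564 = 0.4071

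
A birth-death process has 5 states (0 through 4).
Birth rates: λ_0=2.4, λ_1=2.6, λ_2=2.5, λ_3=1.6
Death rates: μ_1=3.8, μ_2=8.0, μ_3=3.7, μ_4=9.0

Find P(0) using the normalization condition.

Ratios P(n)/P(0) = (λ₀···λₙ₋₁)/(μ₁···μₙ):
P(1)/P(0) = (2.4)/(3.8) = 0.63158
P(2)/P(0) = (2.4×2.6)/(3.8×8.0) = 0.20526
P(3)/P(0) = (2.4×2.6×2.5)/(3.8×8.0×3.7) = 0.13869
P(4)/P(0) = (2.4×2.6×2.5×1.6)/(3.8×8.0×3.7×9.0) = 0.024656

Normalization: ∑ P(n) = 1
P(0) × (1.0000 + 0.63158 + 0.20526 + 0.13869 + 0.024656) = 1
P(0) × 2.0002 = 1
P(0) = 1/2.0002 = 0.5000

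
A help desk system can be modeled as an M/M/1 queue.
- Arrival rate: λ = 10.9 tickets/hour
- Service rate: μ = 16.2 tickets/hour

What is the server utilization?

Server utilization: ρ = λ/μ
ρ = 10.9/16.2 = 0.6728
The server is busy 67.28% of the time.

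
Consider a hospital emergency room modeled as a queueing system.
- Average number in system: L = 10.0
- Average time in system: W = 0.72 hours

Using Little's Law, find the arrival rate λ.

Little's Law: L = λW, so λ = L/W
λ = 10.0/0.72 = 13.8889 patients/hour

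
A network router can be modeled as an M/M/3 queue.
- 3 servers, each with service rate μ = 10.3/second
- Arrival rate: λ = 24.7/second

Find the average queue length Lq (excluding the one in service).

Traffic intensity: ρ = λ/(cμ) = 24.7/(3×10.3) = 0.7994
Since ρ = 0.7994 < 1, system is stable.
Offered load a = λ/μ = cρ = 24.7/10.3 = 2.3981
P₀ = [ Σₙ₌₀^2 aⁿ/n! + a^3/(3!(1-ρ)) ]⁻¹
Σ = a^0/0! + a^1/1! + a^2/2! = 1.0000 + 2.3981 + 2.8753 = 6.2734
a^3/(3!(1-ρ)) = 13.7905/(6 × 0.200647) = 11.4550
P₀ = 1/(6.2734 + 11.4550) = 0.05641
Lq = P₀·a^3·ρ / (3!(1-ρ)²) = 0.0564067 × 13.7905 × 0.799353 / (6 × 0.0402593) = 2.5741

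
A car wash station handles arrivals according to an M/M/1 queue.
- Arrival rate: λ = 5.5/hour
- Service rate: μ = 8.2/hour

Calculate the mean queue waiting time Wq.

First, compute utilization: ρ = λ/μ = 5.5/8.2 = 0.6707
For M/M/1: Wq = λ/(μ(μ-λ))
Wq = 5.5/(8.2 × (8.2-5.5))
Wq = 5.5/(8.2 × 2.70)
Wq = 0.2484 hours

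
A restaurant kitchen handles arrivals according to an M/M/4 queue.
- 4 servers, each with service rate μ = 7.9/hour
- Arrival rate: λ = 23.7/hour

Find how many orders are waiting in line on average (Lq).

Traffic intensity: ρ = λ/(cμ) = 23.7/(4×7.9) = 0.7500
Since ρ = 0.7500 < 1, system is stable.
Offered load a = λ/μ = cρ = 23.7/7.9 = 3.0000
P₀ = [ Σₙ₌₀^3 aⁿ/n! + a^4/(4!(1-ρ)) ]⁻¹
Σ = a^0/0! + a^1/1! + a^2/2! + a^3/3! = 1.0000 + 3.0000 + 4.5000 + 4.5000 = 13.0000
a^4/(4!(1-ρ)) = 81.0000/(24 × 0.2500) = 13.5000
P₀ = 1/(13.0000 + 13.5000) = 0.03774
Lq = P₀·a^4·ρ / (4!(1-ρ)²) = 0.037736 × 81.0000 × 0.75000 / (24 × 0.062500) = 1.5283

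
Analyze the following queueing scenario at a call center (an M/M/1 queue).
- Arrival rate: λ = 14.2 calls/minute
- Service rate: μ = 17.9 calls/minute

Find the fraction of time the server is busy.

Server utilization: ρ = λ/μ
ρ = 14.2/17.9 = 0.7933
The server is busy 79.33% of the time.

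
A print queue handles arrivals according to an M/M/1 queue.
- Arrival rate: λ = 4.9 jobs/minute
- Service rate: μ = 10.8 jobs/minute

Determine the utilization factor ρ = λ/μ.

Server utilization: ρ = λ/μ
ρ = 4.9/10.8 = 0.4537
The server is busy 45.37% of the time.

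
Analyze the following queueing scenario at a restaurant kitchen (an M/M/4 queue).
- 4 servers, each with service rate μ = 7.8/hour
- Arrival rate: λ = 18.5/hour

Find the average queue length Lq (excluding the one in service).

Traffic intensity: ρ = λ/(cμ) = 18.5/(4×7.8) = 0.5929
Since ρ = 0.5929 < 1, system is stable.
Offered load a = λ/μ = cρ = 18.5/7.8 = 2.3718
P₀ = [ Σₙ₌₀^3 aⁿ/n! + a^4/(4!(1-ρ)) ]⁻¹
Σ = a^0/0! + a^1/1! + a^2/2! + a^3/3! = 1.0000 + 2.3718 + 2.8127 + 2.2237 = 8.4082
a^4/(4!(1-ρ)) = 31.6452/(24 × 0.40705) = 3.2393
P₀ = 1/(8.4082 + 3.2393) = 0.08586
Lq = P₀·a^4·ρ / (4!(1-ρ)²) = 0.08586 × 31.6452 × 0.5929 / (24 × 0.1657) = 0.4051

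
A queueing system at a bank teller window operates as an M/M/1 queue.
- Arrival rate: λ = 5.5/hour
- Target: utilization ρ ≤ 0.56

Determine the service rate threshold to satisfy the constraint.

ρ = λ/μ, so μ = λ/ρ
μ ≥ 5.5/0.56 = 9.8214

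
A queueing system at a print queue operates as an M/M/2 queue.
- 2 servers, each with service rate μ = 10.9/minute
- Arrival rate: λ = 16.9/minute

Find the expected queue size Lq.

Traffic intensity: ρ = λ/(cμ) = 16.9/(2×10.9) = 0.7752
Since ρ = 0.7752 < 1, system is stable.
Offered load a = λ/μ = cρ = 16.9/10.9 = 1.5505
P₀ = [ Σₙ₌₀^1 aⁿ/n! + a^2/(2!(1-ρ)) ]⁻¹
Σ = a^0/0! + a^1/1! = 1.0000 + 1.5505 = 2.5505
a^2/(2!(1-ρ)) = 2.4039/(2 × 0.22477) = 5.3475
P₀ = 1/(2.5505 + 5.3475) = 0.1266
Lq = P₀·a^2·ρ / (2!(1-ρ)²) = 0.126615 × 2.40392 × 0.775229 / (2 × 0.0505218) = 2.3352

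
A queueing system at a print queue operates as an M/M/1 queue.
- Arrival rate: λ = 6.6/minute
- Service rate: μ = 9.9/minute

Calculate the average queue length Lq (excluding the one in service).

ρ = λ/μ = 6.6/9.9 = 0.6667
For M/M/1: Lq = λ²/(μ(μ-λ))
Lq = 43.56/(9.9 × 3.30)
Lq = 1.3333 jobs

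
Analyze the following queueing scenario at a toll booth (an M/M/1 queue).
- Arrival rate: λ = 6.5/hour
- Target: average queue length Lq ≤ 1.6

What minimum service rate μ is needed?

For M/M/1: Lq = λ²/(μ(μ-λ))
Need Lq ≤ 1.6, i.e. μ(μ-λ) ≥ λ²/1.6
μ² - 6.5μ - 42.25/1.6 ≥ 0  →  μ² - 6.5μ - 26.40625 ≥ 0
Quadratic formula (positive root): μ = [λ + √(λ² + 4×26.40625)]/2
Discriminant: 42.25 + 4×26.40625 = 147.8750, √147.8750 = 12.1604
μ ≥ (6.5 + 12.1604)/2 = 9.3302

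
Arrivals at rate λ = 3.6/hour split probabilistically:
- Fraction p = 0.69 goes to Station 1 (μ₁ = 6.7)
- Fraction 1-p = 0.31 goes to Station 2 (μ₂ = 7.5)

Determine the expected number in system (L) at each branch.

Effective rates: λ₁ = 3.6×0.69 = 2.484, λ₂ = 3.6×0.31 = 1.116
Station 1: ρ₁ = 2.484/6.7 = 0.37075, L₁ = ρ₁/(1-ρ₁) = 0.37075/(1-0.37075) = 0.5892
Station 2: ρ₂ = 1.116/7.5 = 0.1488, L₂ = ρ₂/(1-ρ₂) = 0.1488/(1-0.1488) = 0.1748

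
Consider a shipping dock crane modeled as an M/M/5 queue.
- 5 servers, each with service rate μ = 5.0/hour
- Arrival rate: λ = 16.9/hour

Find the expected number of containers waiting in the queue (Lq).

Traffic intensity: ρ = λ/(cμ) = 16.9/(5×5.0) = 0.6760
Since ρ = 0.6760 < 1, system is stable.
Offered load a = λ/μ = cρ = 16.9/5.0 = 3.3800
P₀ = [ Σₙ₌₀^4 aⁿ/n! + a^5/(5!(1-ρ)) ]⁻¹
Σ = a^0/0! + a^1/1! + a^2/2! + a^3/3! + a^4/4! = 1.0000000 + 3.3800000 + 5.7122000 + 6.4357453 + 5.4382048 = 21.9662
a^5/(5!(1-ρ)) = 441.1472/(120 × 0.3240) = 11.3464
P₀ = 1/(21.9662 + 11.3464) = 0.03002
Lq = P₀·a^5·ρ / (5!(1-ρ)²) = 0.030019 × 441.1472 × 0.67600 / (120 × 0.10498) = 0.7106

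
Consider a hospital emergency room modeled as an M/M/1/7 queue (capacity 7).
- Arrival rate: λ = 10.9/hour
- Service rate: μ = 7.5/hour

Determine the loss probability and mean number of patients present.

ρ = λ/μ = 10.9/7.5 = 1.45333
P₀ = (1-ρ)/(1-ρ^(K+1)) = (1-1.45333)/(1-1.45333^8) = -0.4533/-18.9028 = 0.02398
P_K = P₀×ρ^K = 0.02398 × 1.45333^7 = 0.02398 × 13.6946 = 0.3284
Blocking probability P_7 = 0.3284 (32.84%)
L = ρ[1 - (K+1)ρ^K + Kρ^(K+1)] / [(1-ρ)(1-ρ^(K+1))]
L = 1.45333 × (1 - 8×13.6946 + 7×19.9028) / ((1 - 1.45333) × (1 - 19.9028)) = 5.2173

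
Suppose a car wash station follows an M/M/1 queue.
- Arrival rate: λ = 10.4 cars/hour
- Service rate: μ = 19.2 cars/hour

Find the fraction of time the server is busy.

Server utilization: ρ = λ/μ
ρ = 10.4/19.2 = 0.5417
The server is busy 54.17% of the time.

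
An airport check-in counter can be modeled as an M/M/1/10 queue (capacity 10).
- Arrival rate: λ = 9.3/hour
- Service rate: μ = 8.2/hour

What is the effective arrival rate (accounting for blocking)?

ρ = λ/μ = 9.3/8.2 = 1.13415
P₀ = (1-ρ)/(1-ρ^(K+1)) = (1-1.13415)/(1-1.13415^11) = -0.13415/-2.9937 = 0.04481
P_K = P₀×ρ^K = 0.04481 × 1.13415^10 = 0.04481 × 3.5213 = 0.1578
λ_eff = λ(1-P_K) = 9.3 × (1 - 0.1578) = 9.3 × 0.8422 = 7.8325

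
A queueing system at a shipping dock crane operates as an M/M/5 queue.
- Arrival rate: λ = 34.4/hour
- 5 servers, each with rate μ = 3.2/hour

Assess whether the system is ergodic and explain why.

Stability requires ρ = λ/(cμ) < 1
ρ = 34.4/(5 × 3.2) = 34.4/16.00 = 2.1500
Since 2.1500 ≥ 1, the system is UNSTABLE.
Need c > λ/μ = 34.4/3.2 = 10.75.
Minimum servers needed: c = 11.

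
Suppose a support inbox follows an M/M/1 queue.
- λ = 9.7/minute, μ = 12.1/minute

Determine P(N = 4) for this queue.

ρ = λ/μ = 9.7/12.1 = 0.8017
P(n) = (1-ρ)ρⁿ
P(4) = (1-0.8017) × 0.8017^4
P(4) = 0.1983 × 0.4131
P(4) = 0.08192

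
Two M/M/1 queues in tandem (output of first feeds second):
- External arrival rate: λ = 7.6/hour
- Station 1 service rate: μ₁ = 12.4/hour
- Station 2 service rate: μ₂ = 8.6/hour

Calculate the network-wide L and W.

By Jackson's theorem, each station behaves as independent M/M/1.
Station 1: ρ₁ = 7.6/12.4 = 0.6129, L₁ = ρ₁/(1-ρ₁) = λ/(μ₁-λ) = 7.6/4.80 = 1.5833
Station 2: ρ₂ = 7.6/8.6 = 0.8837, L₂ = ρ₂/(1-ρ₂) = λ/(μ₂-λ) = 7.6/1.00 = 7.6000
Total: L = L₁ + L₂ = 1.5833 + 7.6000 = 9.1833
W = L/λ = 9.1833/7.6 = 1.2083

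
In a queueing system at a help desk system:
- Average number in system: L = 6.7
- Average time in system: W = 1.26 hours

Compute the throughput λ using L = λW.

Little's Law: L = λW, so λ = L/W
λ = 6.7/1.26 = 5.3175 tickets/hour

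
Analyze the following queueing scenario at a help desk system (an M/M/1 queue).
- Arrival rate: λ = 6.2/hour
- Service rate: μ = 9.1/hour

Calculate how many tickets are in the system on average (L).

ρ = λ/μ = 6.2/9.1 = 0.6813
For M/M/1: L = λ/(μ-λ)
L = 6.2/(9.1-6.2) = 6.2/2.90
L = 2.1379 tickets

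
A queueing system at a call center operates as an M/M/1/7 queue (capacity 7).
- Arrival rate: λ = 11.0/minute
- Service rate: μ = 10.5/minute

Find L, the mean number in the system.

ρ = λ/μ = 11.0/10.5 = 1.04762
P₀ = (1-ρ)/(1-ρ^(K+1)) = (1-1.04762)/(1-1.04762^8) = -0.04762/-0.4509 = 0.1056
P_K = P₀×ρ^K = 0.10562 × 1.04762^7 = 0.10562 × 1.3849 = 0.1463
L = ρ[1 - (K+1)ρ^K + Kρ^(K+1)] / [(1-ρ)(1-ρ^(K+1))]
L = 1.04762 × (1 - 8×1.38492567 + 7×1.45087583) / ((1 - 1.04762) × (1 - 1.45087583)) = 3.7437 calls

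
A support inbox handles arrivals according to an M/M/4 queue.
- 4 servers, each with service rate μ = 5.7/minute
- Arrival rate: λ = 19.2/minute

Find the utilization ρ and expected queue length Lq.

Traffic intensity: ρ = λ/(cμ) = 19.2/(4×5.7) = 0.8421
Since ρ = 0.8421 < 1, system is stable.
Offered load a = λ/μ = cρ = 19.2/5.7 = 3.3684
P₀ = [ Σₙ₌₀^3 aⁿ/n! + a^4/(4!(1-ρ)) ]⁻¹
Σ = a^0/0! + a^1/1! + a^2/2! + a^3/3! = 1.00000 + 3.36842 + 5.67313 + 6.36983 = 16.4114
a^4/(4!(1-ρ)) = 128.7376/(24 × 0.157895) = 33.9724
P₀ = 1/(16.4114 + 33.9724) = 0.01985
Lq = P₀·a^4·ρ / (4!(1-ρ)²) = 0.0198476 × 128.7376 × 0.842105 / (24 × 0.0249307) = 3.5961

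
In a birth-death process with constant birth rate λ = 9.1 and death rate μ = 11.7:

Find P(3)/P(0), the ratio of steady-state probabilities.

For constant rates: P(n)/P(0) = (λ/μ)^n
P(3)/P(0) = (9.1/11.7)^3 = 0.7778^3 = 0.4705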